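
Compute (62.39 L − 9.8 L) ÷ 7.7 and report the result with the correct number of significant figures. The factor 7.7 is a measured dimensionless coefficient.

6.8 L

62.39 L − 9.8 L = 52.59 L; the difference is limited to 1 decimal place (3 s.f.).
Carrying full precision, 52.59 ÷ 7.7 = 6.82987012987… L; 7.7 has 2 s.f., so the result keeps min(3, 2) = 2 s.f.
Rounded to 2 significant figures: 6.8 L.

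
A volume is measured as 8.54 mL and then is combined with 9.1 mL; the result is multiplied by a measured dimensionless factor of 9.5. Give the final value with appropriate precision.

8.54 mL + 9.1 mL = 17.64 mL; the sum is limited to 1 decimal place (3 s.f.).
Carrying full precision, 17.64 × 9.5 = 167.58 mL; 9.5 has 2 s.f., so the result keeps min(3, 2) = 2 s.f.
Rounded to 2 significant figures: 1.7 × 10² mL.

1.7 × 10² mL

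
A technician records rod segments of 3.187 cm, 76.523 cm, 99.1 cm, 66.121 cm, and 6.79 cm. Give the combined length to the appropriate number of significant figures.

3.187 cm + 76.523 cm + 99.1 cm + 66.121 cm + 6.79 cm = 251.721 cm.
Addition/subtraction keeps the fewest decimal places: 3.187 → 3 decimal places, 76.523 → 3 decimal places, 99.1 → 1 decimal place, 66.121 → 3 decimal places, 6.79 → 2 decimal places; limit is 1.
Rounded to 1 decimal place: 2.517 × 10² cm.

2.517 × 10² cm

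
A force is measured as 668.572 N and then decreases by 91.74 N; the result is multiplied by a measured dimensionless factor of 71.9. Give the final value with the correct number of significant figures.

4.15 × 10⁴ N

668.572 N − 91.74 N = 576.832 N; the difference is limited to 2 decimal places (5 s.f.).
Carrying full precision, 576.832 × 71.9 = 41474.2208 N; 71.9 has 3 s.f., so the result keeps min(5, 3) = 3 s.f.
Rounded to 3 significant figures: 4.15 × 10⁴ N.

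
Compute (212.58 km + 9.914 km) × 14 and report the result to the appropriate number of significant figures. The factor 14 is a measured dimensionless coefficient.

3.1 × 10³ km

212.58 km + 9.914 km = 222.494 km; the sum is limited to 2 decimal places (5 s.f.).
Carrying full precision, 222.494 × 14 = 3114.916 km; 14 has 2 s.f., so the result keeps min(5, 2) = 2 s.f.
Rounded to 2 significant figures: 3.1 × 10³ km.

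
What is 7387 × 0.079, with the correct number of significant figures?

7387 × 0.079 = 583.573
Multiplication/division keeps the fewest significant figures: 7387 → 4 s.f., 0.079 → 2 s.f.; limit is 2.
Rounded to 2 significant figures: 5.8 × 10².

5.8 × 10²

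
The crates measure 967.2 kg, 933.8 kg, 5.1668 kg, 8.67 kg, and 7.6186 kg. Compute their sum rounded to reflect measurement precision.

1922.5 kg

967.2 kg + 933.8 kg + 5.1668 kg + 8.67 kg + 7.6186 kg = 1922.4554 kg.
Addition/subtraction keeps the fewest decimal places: 967.2 → 1 decimal place, 933.8 → 1 decimal place, 5.1668 → 4 decimal places, 8.67 → 2 decimal places, 7.6186 → 4 decimal places; limit is 1.
Rounded to 1 decimal place: 1922.5 kg.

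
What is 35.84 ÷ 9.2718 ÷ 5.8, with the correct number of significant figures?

35.84 ÷ 9.2718 ÷ 5.8 = 0.666462859944…
Multiplication/division keeps the fewest significant figures: 35.84 → 4 s.f., 9.2718 → 5 s.f., 5.8 → 2 s.f.; limit is 2.
Rounded to 2 significant figures: 0.67.

0.67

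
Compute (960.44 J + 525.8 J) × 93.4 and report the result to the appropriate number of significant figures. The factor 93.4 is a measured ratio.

1.39 × 10⁵ J

960.44 J + 525.8 J = 1486.24 J; the sum is limited to 1 decimal place (5 s.f.).
Carrying full precision, 1486.24 × 93.4 = 138814.816 J; 93.4 has 3 s.f., so the result keeps min(5, 3) = 3 s.f.
Rounded to 3 significant figures: 1.39 × 10⁵ J.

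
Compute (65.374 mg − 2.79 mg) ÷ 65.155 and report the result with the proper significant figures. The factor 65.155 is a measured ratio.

65.374 mg − 2.79 mg = 62.584 mg; the difference is limited to 2 decimal places (4 s.f.).
Carrying full precision, 62.584 ÷ 65.155 = 0.960540250173… mg; 65.155 has 5 s.f., so the result keeps min(4, 5) = 4 s.f.
Rounded to 4 significant figures: 0.9605 mg.

0.9605 mg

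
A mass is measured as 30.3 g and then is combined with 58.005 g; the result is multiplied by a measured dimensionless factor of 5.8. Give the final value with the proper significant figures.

30.3 g + 58.005 g = 88.305 g; the sum is limited to 1 decimal place (3 s.f.).
Carrying full precision, 88.305 × 5.8 = 512.169 g; 5.8 has 2 s.f., so the result keeps min(3, 2) = 2 s.f.
Rounded to 2 significant figures: 5.1 × 10² g.

5.1 × 10² g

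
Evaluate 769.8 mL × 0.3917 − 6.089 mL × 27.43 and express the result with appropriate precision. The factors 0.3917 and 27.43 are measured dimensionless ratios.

134.5 mL

769.8 × 0.3917 = 301.53066 → 301.5 mL (4 s.f., last digit at the 10^-1 place).
6.089 × 27.43 = 167.02127 → 167.0 mL (4 s.f., last digit at the 10^-1 place).
Difference: 134.50939 mL; keep the coarser place, 10^-1.
Result: 134.5 mL.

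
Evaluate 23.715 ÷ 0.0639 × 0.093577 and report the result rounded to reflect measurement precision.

34.7

23.715 ÷ 0.0639 × 0.093577 = 34.7289288732…
Multiplication/division keeps the fewest significant figures: 23.715 → 5 s.f., 0.0639 → 3 s.f., 0.093577 → 5 s.f.; limit is 3.
Rounded to 3 significant figures: 34.7.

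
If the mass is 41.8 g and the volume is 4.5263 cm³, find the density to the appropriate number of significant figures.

density = 41.8 g ÷ 4.5263 cm³ = 9.23491593575… g/cm³.
41.8 has 3 significant figures; 4.5263 has 5.
Division/multiplication keeps the fewest: 3 significant figures.
Rounded: 9.23 g/cm³.

9.23 g/cm³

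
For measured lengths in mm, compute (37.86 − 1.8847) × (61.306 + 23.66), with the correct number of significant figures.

37.86 − 1.8847 = 35.9753, limited to 2 d.p. → 4 s.f.; 61.306 + 23.66 = 84.966, limited to 2 d.p. → 4 s.f.
Carrying full precision, 35.9753 × 84.966 = 3056.6773398; keep min(4, 4) = 4 s.f.
Rounded to 4 significant figures: 3057 mm².

3057 mm²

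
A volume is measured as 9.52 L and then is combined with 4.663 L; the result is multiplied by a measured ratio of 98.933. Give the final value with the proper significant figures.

9.52 L + 4.663 L = 14.183 L; the sum is limited to 2 decimal places (4 s.f.).
Carrying full precision, 14.183 × 98.933 = 1403.166739 L; 98.933 has 5 s.f., so the result keeps min(4, 5) = 4 s.f.
Rounded to 4 significant figures: 1403 L.

1403 L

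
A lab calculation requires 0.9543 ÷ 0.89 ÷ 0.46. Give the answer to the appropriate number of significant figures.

0.9543 ÷ 0.89 ÷ 0.46 = 2.33097215437…
Multiplication/division keeps the fewest significant figures: 0.9543 → 4 s.f., 0.89 → 2 s.f., 0.46 → 2 s.f.; limit is 2.
Rounded to 2 significant figures: 2.3.

2.3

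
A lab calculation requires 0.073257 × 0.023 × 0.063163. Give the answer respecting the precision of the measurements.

1.1 × 10^-4

0.073257 × 0.023 × 0.063163 = 0.000106424033493
Multiplication/division keeps the fewest significant figures: 0.073257 → 5 s.f., 0.023 → 2 s.f., 0.063163 → 5 s.f.; limit is 2.
Rounded to 2 significant figures: 1.1 × 10^-4.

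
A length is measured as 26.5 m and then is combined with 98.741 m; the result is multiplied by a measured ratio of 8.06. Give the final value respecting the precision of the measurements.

1.01 × 10^3 m

26.5 m + 98.741 m = 125.241 m; the sum is limited to 1 decimal place (4 s.f.).
Carrying full precision, 125.241 × 8.06 = 1009.44246 m; 8.06 has 3 s.f., so the result keeps min(4, 3) = 3 s.f.
Rounded to 3 significant figures: 1.01 × 10^3 m.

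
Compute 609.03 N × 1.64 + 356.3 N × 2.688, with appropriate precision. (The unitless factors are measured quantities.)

1957 N

609.03 × 1.64 = 998.8092 → 999 N (3 s.f., last digit at the 10^0 place).
356.3 × 2.688 = 957.7344 → 957.7 N (4 s.f., last digit at the 10^-1 place).
Sum: 1956.5436 N; keep the coarser place, 10^0.
Result: 1957 N.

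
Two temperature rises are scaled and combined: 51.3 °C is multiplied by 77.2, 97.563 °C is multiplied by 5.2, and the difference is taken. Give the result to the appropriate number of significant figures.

51.3 × 77.2 = 3960.36 → 3.96 × 10^3 °C (3 s.f., last digit at the 10^1 place).
97.563 × 5.2 = 507.3276 → 5.1 × 10^2 °C (2 s.f., last digit at the 10^1 place).
Difference: 3453.0324 °C; keep the coarser place, 10^1.
Result: 3.45 × 10^3 °C.

3.45 × 10^3 °C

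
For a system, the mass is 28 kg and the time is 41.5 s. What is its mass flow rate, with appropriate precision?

0.67 kg/s

mass flow rate = 28 kg ÷ 41.5 s = 0.674698795181… kg/s.
28 has 2 significant figures; 41.5 has 3.
Division/multiplication keeps the fewest: 2 significant figures.
Rounded: 0.67 kg/s.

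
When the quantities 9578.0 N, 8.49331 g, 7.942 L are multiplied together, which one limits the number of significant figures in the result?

9578.0 N → 5 s.f.; 8.49331 g → 6 s.f.; 7.942 L → 4 s.f.
The fewest is 4 significant figures, from 7.942 L.

7.942 L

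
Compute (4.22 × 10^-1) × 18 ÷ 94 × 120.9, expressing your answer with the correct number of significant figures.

9.8

(4.22 × 10^-1) × 18 ÷ 94 × 120.9 = 9.76974893617…
Multiplication/division keeps the fewest significant figures: 4.22 × 10^-1 → 3 s.f., 18 → 2 s.f., 94 → 2 s.f., 120.9 → 4 s.f.; limit is 2.
Rounded to 2 significant figures: 9.8.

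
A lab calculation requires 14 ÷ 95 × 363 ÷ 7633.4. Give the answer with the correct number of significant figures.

0.0070

14 ÷ 95 × 363 ÷ 7633.4 = 0.0070079829227…
Multiplication/division keeps the fewest significant figures: 14 → 2 s.f., 95 → 2 s.f., 363 → 3 s.f., 7633.4 → 5 s.f.; limit is 2.
Rounded to 2 significant figures: 0.0070.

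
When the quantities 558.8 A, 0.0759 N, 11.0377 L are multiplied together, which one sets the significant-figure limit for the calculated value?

558.8 A → 4 s.f.; 0.0759 N → 3 s.f.; 11.0377 L → 6 s.f.
The fewest is 3 significant figures, from 0.0759 N.

0.0759 N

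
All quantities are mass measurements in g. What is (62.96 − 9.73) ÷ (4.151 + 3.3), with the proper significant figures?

62.96 − 9.73 = 53.23, limited to 2 d.p. → 4 s.f.; 4.151 + 3.3 = 7.451, limited to 1 d.p. → 2 s.f.
Carrying full precision, 53.23 ÷ 7.451 = 7.14400751577…; keep min(4, 2) = 2 s.f.
Rounded to 2 significant figures: 7.1.

7.1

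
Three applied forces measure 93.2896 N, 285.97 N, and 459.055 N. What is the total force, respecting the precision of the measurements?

93.2896 N + 285.97 N + 459.055 N = 838.3146 N.
Addition/subtraction keeps the fewest decimal places: 93.2896 → 4 decimal places, 285.97 → 2 decimal places, 459.055 → 3 decimal places; limit is 2.
Rounded to 2 decimal places: 838.31 N.

838.31 N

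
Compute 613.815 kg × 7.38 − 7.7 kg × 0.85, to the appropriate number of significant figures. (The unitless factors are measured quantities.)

4.52 × 10³ kg

613.815 × 7.38 = 4529.9547 → 4.53 × 10³ kg (3 s.f., last digit at the 10^1 place).
7.7 × 0.85 = 6.545 → 6.5 kg (2 s.f., last digit at the 10^-1 place).
Difference: 4523.4097 kg; keep the coarser place, 10^1.
Result: 4.52 × 10³ kg.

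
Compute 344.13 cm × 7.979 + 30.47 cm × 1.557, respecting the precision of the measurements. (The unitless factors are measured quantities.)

344.13 × 7.979 = 2745.81327 → 2746 cm (4 s.f., last digit at the 10^0 place).
30.47 × 1.557 = 47.44179 → 47.44 cm (4 s.f., last digit at the 10^-2 place).
Sum: 2793.25506 cm; keep the coarser place, 10^0.
Result: 2793 cm.

2793 cm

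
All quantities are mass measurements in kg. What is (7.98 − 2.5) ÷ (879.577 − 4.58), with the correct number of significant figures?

0.0063

7.98 − 2.5 = 5.48, limited to 1 d.p. → 2 s.f.; 879.577 − 4.58 = 874.997, limited to 2 d.p. → 5 s.f.
Carrying full precision, 5.48 ÷ 874.997 = 0.00626287861558…; keep min(2, 5) = 2 s.f.
Rounded to 2 significant figures: 0.0063.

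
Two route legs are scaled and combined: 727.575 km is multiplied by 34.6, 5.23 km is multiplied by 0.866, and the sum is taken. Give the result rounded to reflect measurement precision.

2.52 × 10⁴ km

727.575 × 34.6 = 25174.095 → 2.52 × 10⁴ km (3 s.f., last digit at the 10^2 place).
5.23 × 0.866 = 4.52918 → 4.53 km (3 s.f., last digit at the 10^-2 place).
Sum: 25178.62418 km; keep the coarser place, 10^2.
Result: 2.52 × 10⁴ km.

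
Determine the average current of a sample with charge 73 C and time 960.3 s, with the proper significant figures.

average current = 73 C ÷ 960.3 s = 0.0760179110695… A.
73 has 2 significant figures; 960.3 has 4.
Division/multiplication keeps the fewest: 2 significant figures.
Rounded: 0.076 A.

0.076 A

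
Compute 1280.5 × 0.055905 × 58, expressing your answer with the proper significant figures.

4.2 × 10^3

1280.5 × 0.055905 × 58 = 4152.008445
Multiplication/division keeps the fewest significant figures: 1280.5 → 5 s.f., 0.055905 → 5 s.f., 58 → 2 s.f.; limit is 2.
Rounded to 2 significant figures: 4.2 × 10^3.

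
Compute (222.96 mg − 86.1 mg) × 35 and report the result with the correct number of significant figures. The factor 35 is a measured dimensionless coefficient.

222.96 mg − 86.1 mg = 136.86 mg; the difference is limited to 1 decimal place (4 s.f.).
Carrying full precision, 136.86 × 35 = 4790.1 mg; 35 has 2 s.f., so the result keeps min(4, 2) = 2 s.f.
Rounded to 2 significant figures: 4.8 × 10^3 mg.

4.8 × 10^3 mg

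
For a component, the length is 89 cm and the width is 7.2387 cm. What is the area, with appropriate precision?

area = 89 cm × 7.2387 cm = 644.2443 cm².
89 has 2 significant figures; 7.2387 has 5.
Division/multiplication keeps the fewest: 2 significant figures.
Rounded: 6.4 × 10² cm².

6.4 × 10² cm²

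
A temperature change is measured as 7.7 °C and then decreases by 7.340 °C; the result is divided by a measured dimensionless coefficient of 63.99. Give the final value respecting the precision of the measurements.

0.006 °C

7.7 °C − 7.340 °C = 0.360 °C; the difference is limited to 1 decimal place (1 s.f.).
Carrying full precision, 0.360 ÷ 63.99 = 0.0056258790436… °C; 63.99 has 4 s.f., so the result keeps min(1, 4) = 1 s.f.
Rounded to 1 significant figure: 0.006 °C.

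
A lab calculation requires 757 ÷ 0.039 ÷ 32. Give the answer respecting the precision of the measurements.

6.1 × 10²

757 ÷ 0.039 ÷ 32 = 606.570512821…
Multiplication/division keeps the fewest significant figures: 757 → 3 s.f., 0.039 → 2 s.f., 32 → 2 s.f.; limit is 2.
Rounded to 2 significant figures: 6.1 × 10².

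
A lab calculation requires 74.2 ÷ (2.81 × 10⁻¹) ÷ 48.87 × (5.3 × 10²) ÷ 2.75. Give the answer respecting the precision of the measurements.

1.0 × 10³

74.2 ÷ (2.81 × 10⁻¹) ÷ 48.87 × (5.3 × 10²) ÷ 2.75 = 1041.35407806…
Multiplication/division keeps the fewest significant figures: 74.2 → 3 s.f., 2.81 × 10⁻¹ → 3 s.f., 48.87 → 4 s.f., 5.3 × 10² → 2 s.f., 2.75 → 3 s.f.; limit is 2.
Rounded to 2 significant figures: 1.0 × 10³.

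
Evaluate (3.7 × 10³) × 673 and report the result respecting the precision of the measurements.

(3.7 × 10³) × 673 = 2490100
Multiplication/division keeps the fewest significant figures: 3.7 × 10³ → 2 s.f., 673 → 3 s.f.; limit is 2.
Rounded to 2 significant figures: 2.5 × 10⁶.

2.5 × 10⁶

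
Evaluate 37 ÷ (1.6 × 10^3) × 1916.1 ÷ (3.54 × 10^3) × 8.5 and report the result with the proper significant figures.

37 ÷ (1.6 × 10^3) × 1916.1 ÷ (3.54 × 10^3) × 8.5 = 0.106393617585…
Multiplication/division keeps the fewest significant figures: 37 → 2 s.f., 1.6 × 10^3 → 2 s.f., 1916.1 → 5 s.f., 3.54 × 10^3 → 3 s.f., 8.5 → 2 s.f.; limit is 2.
Rounded to 2 significant figures: 0.11.

0.11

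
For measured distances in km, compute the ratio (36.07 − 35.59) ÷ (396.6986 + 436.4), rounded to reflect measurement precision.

36.07 − 35.59 = 0.48, limited to 2 d.p. → 2 s.f.; 396.6986 + 436.4 = 833.0986, limited to 1 d.p. → 4 s.f.
Carrying full precision, 0.48 ÷ 833.0986 = 0.000576162293395…; keep min(2, 4) = 2 s.f.
Rounded to 2 significant figures: 5.8 × 10^-4.

5.8 × 10^-4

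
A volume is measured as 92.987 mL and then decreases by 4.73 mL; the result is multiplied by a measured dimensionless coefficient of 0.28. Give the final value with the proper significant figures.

92.987 mL − 4.73 mL = 88.257 mL; the difference is limited to 2 decimal places (4 s.f.).
Carrying full precision, 88.257 × 0.28 = 24.71196 mL; 0.28 has 2 s.f., so the result keeps min(4, 2) = 2 s.f.
Rounded to 2 significant figures: 25 mL.

25 mL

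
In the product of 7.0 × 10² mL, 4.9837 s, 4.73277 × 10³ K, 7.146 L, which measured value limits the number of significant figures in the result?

7.0 × 10² mL → 2 s.f.; 4.9837 s → 5 s.f.; 4.73277 × 10³ K → 6 s.f.; 7.146 L → 4 s.f.
The fewest is 2 significant figures, from 7.0 × 10² mL.

7.0 × 10² mL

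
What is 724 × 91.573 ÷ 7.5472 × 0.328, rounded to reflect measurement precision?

724 × 91.573 ÷ 7.5472 × 0.328 = 2881.33658257…
Multiplication/division keeps the fewest significant figures: 724 → 3 s.f., 91.573 → 5 s.f., 7.5472 → 5 s.f., 0.328 → 3 s.f.; limit is 3.
Rounded to 3 significant figures: 2.88 × 10³.

2.88 × 10³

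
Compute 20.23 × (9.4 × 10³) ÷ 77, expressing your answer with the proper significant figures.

2.5 × 10³

20.23 × (9.4 × 10³) ÷ 77 = 2469.63636364…
Multiplication/division keeps the fewest significant figures: 20.23 → 4 s.f., 9.4 × 10³ → 2 s.f., 77 → 2 s.f.; limit is 2.
Rounded to 2 significant figures: 2.5 × 10³.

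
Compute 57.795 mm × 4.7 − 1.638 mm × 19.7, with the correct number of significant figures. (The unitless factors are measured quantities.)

57.795 × 4.7 = 271.6365 → 2.7 × 10² mm (2 s.f., last digit at the 10^1 place).
1.638 × 19.7 = 32.2686 → 32.3 mm (3 s.f., last digit at the 10^-1 place).
Difference: 239.3679 mm; keep the coarser place, 10^1.
Result: 2.4 × 10² mm.

2.4 × 10² mm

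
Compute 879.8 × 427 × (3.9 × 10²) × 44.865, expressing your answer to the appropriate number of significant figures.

879.8 × 427 × (3.9 × 10²) × 44.865 = 6.57330996231 × 10^9
Multiplication/division keeps the fewest significant figures: 879.8 → 4 s.f., 427 → 3 s.f., 3.9 × 10² → 2 s.f., 44.865 → 5 s.f.; limit is 2.
Rounded to 2 significant figures: 6.6 × 10⁹.

6.6 × 10⁹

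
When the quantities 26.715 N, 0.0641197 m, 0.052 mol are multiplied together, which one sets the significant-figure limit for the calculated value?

26.715 N → 5 s.f.; 0.0641197 m → 6 s.f.; 0.052 mol → 2 s.f.
The fewest is 2 significant figures, from 0.052 mol.

0.052 mol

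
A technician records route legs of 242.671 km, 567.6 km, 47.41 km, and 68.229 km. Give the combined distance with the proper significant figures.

9.259 × 10^2 km

242.671 km + 567.6 km + 47.41 km + 68.229 km = 925.910 km.
Addition/subtraction keeps the fewest decimal places: 242.671 → 3 decimal places, 567.6 → 1 decimal place, 47.41 → 2 decimal places, 68.229 → 3 decimal places; limit is 1.
Rounded to 1 decimal place: 9.259 × 10^2 km.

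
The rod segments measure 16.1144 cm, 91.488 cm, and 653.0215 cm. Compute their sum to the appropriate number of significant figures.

16.1144 cm + 91.488 cm + 653.0215 cm = 760.6239 cm.
Addition/subtraction keeps the fewest decimal places: 16.1144 → 4 decimal places, 91.488 → 3 decimal places, 653.0215 → 4 decimal places; limit is 3.
Rounded to 3 decimal places: 7.60624 × 10² cm.

7.60624 × 10² cm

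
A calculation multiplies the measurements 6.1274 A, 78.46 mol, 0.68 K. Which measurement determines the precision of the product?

0.68 K

6.1274 A → 5 s.f.; 78.46 mol → 4 s.f.; 0.68 K → 2 s.f.
The fewest is 2 significant figures, from 0.68 K.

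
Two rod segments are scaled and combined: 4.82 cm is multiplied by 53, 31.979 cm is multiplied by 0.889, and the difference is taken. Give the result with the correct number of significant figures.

2.3 × 10^2 cm

4.82 × 53 = 255.46 → 2.6 × 10^2 cm (2 s.f., last digit at the 10^1 place).
31.979 × 0.889 = 28.429331 → 28.4 cm (3 s.f., last digit at the 10^-1 place).
Difference: 227.030669 cm; keep the coarser place, 10^1.
Result: 2.3 × 10^2 cm.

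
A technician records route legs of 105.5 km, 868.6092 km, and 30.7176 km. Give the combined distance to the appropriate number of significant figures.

105.5 km + 868.6092 km + 30.7176 km = 1004.8268 km.
Addition/subtraction keeps the fewest decimal places: 105.5 → 1 decimal place, 868.6092 → 4 decimal places, 30.7176 → 4 decimal places; limit is 1.
Rounded to 1 decimal place: 1.0048 × 10³ km.

1.0048 × 10³ km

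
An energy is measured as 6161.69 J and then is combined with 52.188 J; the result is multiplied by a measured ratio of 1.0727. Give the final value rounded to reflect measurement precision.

6161.69 J + 52.188 J = 6213.878 J; the sum is limited to 2 decimal places (6 s.f.).
Carrying full precision, 6213.878 × 1.0727 = 6665.6269306 J; 1.0727 has 5 s.f., so the result keeps min(6, 5) = 5 s.f.
Rounded to 5 significant figures: 6665.6 J.

6665.6 J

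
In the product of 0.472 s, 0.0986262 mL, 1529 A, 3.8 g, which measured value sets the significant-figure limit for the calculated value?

0.472 s → 3 s.f.; 0.0986262 mL → 6 s.f.; 1529 A → 4 s.f.; 3.8 g → 2 s.f.
The fewest is 2 significant figures, from 3.8 g.

3.8 g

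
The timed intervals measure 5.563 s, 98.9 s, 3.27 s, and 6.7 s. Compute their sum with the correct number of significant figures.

114.4 s

5.563 s + 98.9 s + 3.27 s + 6.7 s = 114.433 s.
Addition/subtraction keeps the fewest decimal places: 5.563 → 3 decimal places, 98.9 → 1 decimal place, 3.27 → 2 decimal places, 6.7 → 1 decimal place; limit is 1.
Rounded to 1 decimal place: 114.4 s.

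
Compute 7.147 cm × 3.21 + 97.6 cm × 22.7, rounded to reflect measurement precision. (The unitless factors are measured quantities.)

7.147 × 3.21 = 22.94187 → 22.9 cm (3 s.f., last digit at the 10^-1 place).
97.6 × 22.7 = 2215.52 → 2.22 × 10^3 cm (3 s.f., last digit at the 10^1 place).
Sum: 2238.46187 cm; keep the coarser place, 10^1.
Result: 2.24 × 10^3 cm.

2.24 × 10^3 cm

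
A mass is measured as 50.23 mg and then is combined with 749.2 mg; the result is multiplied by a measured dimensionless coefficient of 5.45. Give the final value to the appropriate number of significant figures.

4.36 × 10³ mg

50.23 mg + 749.2 mg = 799.43 mg; the sum is limited to 1 decimal place (4 s.f.).
Carrying full precision, 799.43 × 5.45 = 4356.8935 mg; 5.45 has 3 s.f., so the result keeps min(4, 3) = 3 s.f.
Rounded to 3 significant figures: 4.36 × 10³ mg.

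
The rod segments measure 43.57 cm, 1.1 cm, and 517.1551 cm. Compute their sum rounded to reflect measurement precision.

43.57 cm + 1.1 cm + 517.1551 cm = 561.8251 cm.
Addition/subtraction keeps the fewest decimal places: 43.57 → 2 decimal places, 1.1 → 1 decimal place, 517.1551 → 4 decimal places; limit is 1.
Rounded to 1 decimal place: 5.618 × 10² cm.

5.618 × 10² cm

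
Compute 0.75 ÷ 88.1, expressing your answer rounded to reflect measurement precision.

0.75 ÷ 88.1 = 0.00851305334847…
Multiplication/division keeps the fewest significant figures: 0.75 → 2 s.f., 88.1 → 3 s.f.; limit is 2.
Rounded to 2 significant figures: 0.0085.

0.0085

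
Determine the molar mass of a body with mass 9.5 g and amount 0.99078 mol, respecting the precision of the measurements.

molar mass = 9.5 g ÷ 0.99078 mol = 9.58840509498… g/mol.
9.5 has 2 significant figures; 0.99078 has 5.
Division/multiplication keeps the fewest: 2 significant figures.
Rounded: 9.6 g/mol.

9.6 g/mol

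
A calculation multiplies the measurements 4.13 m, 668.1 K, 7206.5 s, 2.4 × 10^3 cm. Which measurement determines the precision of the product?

2.4 × 10^3 cm

4.13 m → 3 s.f.; 668.1 K → 4 s.f.; 7206.5 s → 5 s.f.; 2.4 × 10^3 cm → 2 s.f.
The fewest is 2 significant figures, from 2.4 × 10^3 cm.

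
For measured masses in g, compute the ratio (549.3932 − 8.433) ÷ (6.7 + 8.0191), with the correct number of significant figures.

549.3932 − 8.433 = 540.9602, limited to 3 d.p. → 6 s.f.; 6.7 + 8.0191 = 14.7191, limited to 1 d.p. → 3 s.f.
Carrying full precision, 540.9602 ÷ 14.7191 = 36.7522606681…; keep min(6, 3) = 3 s.f.
Rounded to 3 significant figures: 36.8.

36.8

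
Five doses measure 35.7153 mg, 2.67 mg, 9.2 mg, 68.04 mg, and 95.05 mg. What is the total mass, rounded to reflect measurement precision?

35.7153 mg + 2.67 mg + 9.2 mg + 68.04 mg + 95.05 mg = 210.6753 mg.
Addition/subtraction keeps the fewest decimal places: 35.7153 → 4 decimal places, 2.67 → 2 decimal places, 9.2 → 1 decimal place, 68.04 → 2 decimal places, 95.05 → 2 decimal places; limit is 1.
Rounded to 1 decimal place: 210.7 mg.

210.7 mg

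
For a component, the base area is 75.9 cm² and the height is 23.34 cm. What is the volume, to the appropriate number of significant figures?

1.77 × 10³ cm³

volume = 75.9 cm² × 23.34 cm = 1771.506 cm³.
75.9 has 3 significant figures; 23.34 has 4.
Division/multiplication keeps the fewest: 3 significant figures.
Rounded: 1.77 × 10³ cm³.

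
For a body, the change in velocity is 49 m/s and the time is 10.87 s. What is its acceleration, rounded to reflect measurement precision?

4.5 m/s²

acceleration = 49 m/s ÷ 10.87 s = 4.50781968721… m/s².
49 has 2 significant figures; 10.87 has 4.
Division/multiplication keeps the fewest: 2 significant figures.
Rounded: 4.5 m/s².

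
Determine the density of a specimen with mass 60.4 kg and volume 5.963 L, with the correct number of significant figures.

density = 60.4 kg ÷ 5.963 L = 10.1291296327… kg/L.
60.4 has 3 significant figures; 5.963 has 4.
Division/multiplication keeps the fewest: 3 significant figures.
Rounded: 10.1 kg/L.

10.1 kg/L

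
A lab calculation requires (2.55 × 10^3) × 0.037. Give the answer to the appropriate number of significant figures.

(2.55 × 10^3) × 0.037 = 94.35
Multiplication/division keeps the fewest significant figures: 2.55 × 10^3 → 3 s.f., 0.037 → 2 s.f.; limit is 2.
Rounded to 2 significant figures: 94.

94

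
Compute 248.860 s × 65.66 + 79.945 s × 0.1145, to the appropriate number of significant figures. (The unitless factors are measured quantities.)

248.860 × 65.66 = 16340.1476 → 1.634 × 10⁴ s (4 s.f., last digit at the 10^1 place).
79.945 × 0.1145 = 9.1537025 → 9.154 s (4 s.f., last digit at the 10^-3 place).
Sum: 16349.3013025 s; keep the coarser place, 10^1.
Result: 1.635 × 10⁴ s.

1.635 × 10⁴ s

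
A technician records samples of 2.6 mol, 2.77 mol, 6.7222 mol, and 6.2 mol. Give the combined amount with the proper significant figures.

2.6 mol + 2.77 mol + 6.7222 mol + 6.2 mol = 18.2922 mol.
Addition/subtraction keeps the fewest decimal places: 2.6 → 1 decimal place, 2.77 → 2 decimal places, 6.7222 → 4 decimal places, 6.2 → 1 decimal place; limit is 1.
Rounded to 1 decimal place: 18.3 mol.

18.3 mol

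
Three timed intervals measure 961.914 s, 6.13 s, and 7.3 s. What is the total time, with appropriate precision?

961.914 s + 6.13 s + 7.3 s = 975.344 s.
Addition/subtraction keeps the fewest decimal places: 961.914 → 3 decimal places, 6.13 → 2 decimal places, 7.3 → 1 decimal place; limit is 1.
Rounded to 1 decimal place: 9.753 × 10^2 s.

9.753 × 10^2 s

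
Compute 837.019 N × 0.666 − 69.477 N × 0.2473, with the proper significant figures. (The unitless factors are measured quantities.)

837.019 × 0.666 = 557.454654 → 557 N (3 s.f., last digit at the 10^0 place).
69.477 × 0.2473 = 17.1816621 → 17.18 N (4 s.f., last digit at the 10^-2 place).
Difference: 540.2729919 N; keep the coarser place, 10^0.
Result: 540. N.

540. N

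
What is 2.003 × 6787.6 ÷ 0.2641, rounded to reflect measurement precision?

2.003 × 6787.6 ÷ 0.2641 = 51478.8443771…
Multiplication/division keeps the fewest significant figures: 2.003 → 4 s.f., 6787.6 → 5 s.f., 0.2641 → 4 s.f.; limit is 4.
Rounded to 4 significant figures: 5.148 × 10^4.

5.148 × 10^4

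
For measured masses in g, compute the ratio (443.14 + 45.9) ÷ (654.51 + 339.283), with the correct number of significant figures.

0.4921

443.14 + 45.9 = 489.04, limited to 1 d.p. → 4 s.f.; 654.51 + 339.283 = 993.793, limited to 2 d.p. → 5 s.f.
Carrying full precision, 489.04 ÷ 993.793 = 0.492094430128…; keep min(4, 5) = 4 s.f.
Rounded to 4 significant figures: 0.4921.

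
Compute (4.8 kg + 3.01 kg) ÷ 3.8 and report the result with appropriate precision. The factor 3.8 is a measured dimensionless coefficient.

2.1 kg

4.8 kg + 3.01 kg = 7.81 kg; the sum is limited to 1 decimal place (2 s.f.).
Carrying full precision, 7.81 ÷ 3.8 = 2.05526315789… kg; 3.8 has 2 s.f., so the result keeps min(2, 2) = 2 s.f.
Rounded to 2 significant figures: 2.1 kg.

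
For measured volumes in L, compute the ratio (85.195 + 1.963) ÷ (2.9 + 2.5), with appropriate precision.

85.195 + 1.963 = 87.158, limited to 3 d.p. → 5 s.f.; 2.9 + 2.5 = 5.4, limited to 1 d.p. → 2 s.f.
Carrying full precision, 87.158 ÷ 5.4 = 16.1403703704…; keep min(5, 2) = 2 s.f.
Rounded to 2 significant figures: 16.

16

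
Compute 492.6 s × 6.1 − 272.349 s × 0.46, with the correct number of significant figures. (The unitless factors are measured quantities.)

492.6 × 6.1 = 3004.86 → 3.0 × 10³ s (2 s.f., last digit at the 10^2 place).
272.349 × 0.46 = 125.28054 → 1.3 × 10² s (2 s.f., last digit at the 10^1 place).
Difference: 2879.57946 s; keep the coarser place, 10^2.
Result: 2.9 × 10³ s.

2.9 × 10³ s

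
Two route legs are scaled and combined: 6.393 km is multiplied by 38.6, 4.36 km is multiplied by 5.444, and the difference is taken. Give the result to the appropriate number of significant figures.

223 km

6.393 × 38.6 = 246.7698 → 247 km (3 s.f., last digit at the 10^0 place).
4.36 × 5.444 = 23.73584 → 23.7 km (3 s.f., last digit at the 10^-1 place).
Difference: 223.03396 km; keep the coarser place, 10^0.
Result: 223 km.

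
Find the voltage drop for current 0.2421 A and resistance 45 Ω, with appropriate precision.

11 V

voltage drop = 0.2421 A × 45 Ω = 10.8945 V.
0.2421 has 4 significant figures; 45 has 2.
Division/multiplication keeps the fewest: 2 significant figures.
Rounded: 11 V.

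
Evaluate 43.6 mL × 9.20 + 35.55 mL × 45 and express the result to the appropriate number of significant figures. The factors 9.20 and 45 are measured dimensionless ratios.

43.6 × 9.20 = 401.12 → 401 mL (3 s.f., last digit at the 10^0 place).
35.55 × 45 = 1599.75 → 1.6 × 10³ mL (2 s.f., last digit at the 10^2 place).
Sum: 2000.87 mL; keep the coarser place, 10^2.
Result: 2.0 × 10³ mL.

2.0 × 10³ mL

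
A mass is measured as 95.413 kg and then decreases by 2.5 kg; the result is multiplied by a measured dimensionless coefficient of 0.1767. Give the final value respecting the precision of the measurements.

95.413 kg − 2.5 kg = 92.913 kg; the difference is limited to 1 decimal place (3 s.f.).
Carrying full precision, 92.913 × 0.1767 = 16.4177271 kg; 0.1767 has 4 s.f., so the result keeps min(3, 4) = 3 s.f.
Rounded to 3 significant figures: 16.4 kg.

16.4 kg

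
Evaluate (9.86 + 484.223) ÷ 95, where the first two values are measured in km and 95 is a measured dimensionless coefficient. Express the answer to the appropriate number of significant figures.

5.2 km

9.86 km + 484.223 km = 494.083 km; the sum is limited to 2 decimal places (5 s.f.).
Carrying full precision, 494.083 ÷ 95 = 5.20087368421… km; 95 has 2 s.f., so the result keeps min(5, 2) = 2 s.f.
Rounded to 2 significant figures: 5.2 km.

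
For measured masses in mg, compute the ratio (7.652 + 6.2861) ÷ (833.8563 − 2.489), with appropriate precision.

0.016765

7.652 + 6.2861 = 13.9381, limited to 3 d.p. → 5 s.f.; 833.8563 − 2.489 = 831.3673, limited to 3 d.p. → 6 s.f.
Carrying full precision, 13.9381 ÷ 831.3673 = 0.0167652733034…; keep min(5, 6) = 5 s.f.
Rounded to 5 significant figures: 0.016765.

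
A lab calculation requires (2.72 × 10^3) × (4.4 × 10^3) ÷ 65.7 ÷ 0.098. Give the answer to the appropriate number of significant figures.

1.9 × 10^6

(2.72 × 10^3) × (4.4 × 10^3) ÷ 65.7 ÷ 0.098 = 1858789.17777…
Multiplication/division keeps the fewest significant figures: 2.72 × 10^3 → 3 s.f., 4.4 × 10^3 → 2 s.f., 65.7 → 3 s.f., 0.098 → 2 s.f.; limit is 2.
Rounded to 2 significant figures: 1.9 × 10^6.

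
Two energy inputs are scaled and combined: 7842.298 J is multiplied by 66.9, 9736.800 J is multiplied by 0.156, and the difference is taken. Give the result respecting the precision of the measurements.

7842.298 × 66.9 = 524649.7362 → 5.25 × 10^5 J (3 s.f., last digit at the 10^3 place).
9736.800 × 0.156 = 1518.9408 → 1.52 × 10^3 J (3 s.f., last digit at the 10^1 place).
Difference: 523130.7954 J; keep the coarser place, 10^3.
Result: 5.23 × 10^5 J.

5.23 × 10^5 J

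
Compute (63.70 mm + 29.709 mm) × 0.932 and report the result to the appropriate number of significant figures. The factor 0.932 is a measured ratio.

87.1 mm

63.70 mm + 29.709 mm = 93.409 mm; the sum is limited to 2 decimal places (4 s.f.).
Carrying full precision, 93.409 × 0.932 = 87.057188 mm; 0.932 has 3 s.f., so the result keeps min(4, 3) = 3 s.f.
Rounded to 3 significant figures: 87.1 mm.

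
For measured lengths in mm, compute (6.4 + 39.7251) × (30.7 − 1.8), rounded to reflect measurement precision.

1.33 × 10^3 mm²

6.4 + 39.7251 = 46.1251, limited to 1 d.p. → 3 s.f.; 30.7 − 1.8 = 28.9, limited to 1 d.p. → 3 s.f.
Carrying full precision, 46.1251 × 28.9 = 1333.01539; keep min(3, 3) = 3 s.f.
Rounded to 3 significant figures: 1.33 × 10^3 mm².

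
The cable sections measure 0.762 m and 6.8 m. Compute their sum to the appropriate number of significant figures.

7.6 m

0.762 m + 6.8 m = 7.562 m.
Addition/subtraction keeps the fewest decimal places: 0.762 → 3 decimal places, 6.8 → 1 decimal place; limit is 1.
Rounded to 1 decimal place: 7.6 m.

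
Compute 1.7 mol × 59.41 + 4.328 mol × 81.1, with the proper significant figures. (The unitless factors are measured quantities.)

4.5 × 10² mol

1.7 × 59.41 = 100.997 → 1.0 × 10² mol (2 s.f., last digit at the 10^1 place).
4.328 × 81.1 = 351.0008 → 3.51 × 10² mol (3 s.f., last digit at the 10^0 place).
Sum: 451.9978 mol; keep the coarser place, 10^1.
Result: 4.5 × 10² mol.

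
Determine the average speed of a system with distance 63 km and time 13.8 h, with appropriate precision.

average speed = 63 km ÷ 13.8 h = 4.5652173913… km/h.
63 has 2 significant figures; 13.8 has 3.
Division/multiplication keeps the fewest: 2 significant figures.
Rounded: 4.6 km/h.

4.6 km/h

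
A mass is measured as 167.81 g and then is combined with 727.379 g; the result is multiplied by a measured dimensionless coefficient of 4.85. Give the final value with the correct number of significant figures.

4.34 × 10³ g

167.81 g + 727.379 g = 895.189 g; the sum is limited to 2 decimal places (5 s.f.).
Carrying full precision, 895.189 × 4.85 = 4341.66665 g; 4.85 has 3 s.f., so the result keeps min(5, 3) = 3 s.f.
Rounded to 3 significant figures: 4.34 × 10³ g.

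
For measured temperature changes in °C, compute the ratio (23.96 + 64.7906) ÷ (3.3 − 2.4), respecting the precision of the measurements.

23.96 + 64.7906 = 88.7506, limited to 2 d.p. → 4 s.f.; 3.3 − 2.4 = 0.9, limited to 1 d.p. → 1 s.f.
Carrying full precision, 88.7506 ÷ 0.9 = 98.6117777778…; keep min(4, 1) = 1 s.f.
Rounded to 1 significant figure: 1 × 10^2.

1 × 10^2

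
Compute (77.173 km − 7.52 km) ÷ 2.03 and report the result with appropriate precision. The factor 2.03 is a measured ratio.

77.173 km − 7.52 km = 69.653 km; the difference is limited to 2 decimal places (4 s.f.).
Carrying full precision, 69.653 ÷ 2.03 = 34.3118226601… km; 2.03 has 3 s.f., so the result keeps min(4, 3) = 3 s.f.
Rounded to 3 significant figures: 34.3 km.

34.3 km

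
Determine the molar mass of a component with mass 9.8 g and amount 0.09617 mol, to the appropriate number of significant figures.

1.0 × 10^2 g/mol

molar mass = 9.8 g ÷ 0.09617 mol = 101.902880316… g/mol.
9.8 has 2 significant figures; 0.09617 has 4.
Division/multiplication keeps the fewest: 2 significant figures.
Rounded: 1.0 × 10^2 g/mol.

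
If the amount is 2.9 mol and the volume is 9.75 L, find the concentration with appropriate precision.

0.30 mol/L

concentration = 2.9 mol ÷ 9.75 L = 0.297435897436… mol/L.
2.9 has 2 significant figures; 9.75 has 3.
Division/multiplication keeps the fewest: 2 significant figures.
Rounded: 0.30 mol/L.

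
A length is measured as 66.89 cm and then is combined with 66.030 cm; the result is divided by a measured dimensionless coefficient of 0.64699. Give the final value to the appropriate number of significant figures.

66.89 cm + 66.030 cm = 132.920 cm; the sum is limited to 2 decimal places (5 s.f.).
Carrying full precision, 132.920 ÷ 0.64699 = 205.443669918… cm; 0.64699 has 5 s.f., so the result keeps min(5, 5) = 5 s.f.
Rounded to 5 significant figures: 205.44 cm.

205.44 cm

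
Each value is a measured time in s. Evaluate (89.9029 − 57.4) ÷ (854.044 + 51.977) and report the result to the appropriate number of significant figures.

89.9029 − 57.4 = 32.5029, limited to 1 d.p. → 3 s.f.; 854.044 + 51.977 = 906.021, limited to 3 d.p. → 6 s.f.
Carrying full precision, 32.5029 ÷ 906.021 = 0.0358743340386…; keep min(3, 6) = 3 s.f.
Rounded to 3 significant figures: 0.0359.

0.0359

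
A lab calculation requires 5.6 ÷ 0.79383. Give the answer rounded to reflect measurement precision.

7.1

5.6 ÷ 0.79383 = 7.05440711487…
Multiplication/division keeps the fewest significant figures: 5.6 → 2 s.f., 0.79383 → 5 s.f.; limit is 2.
Rounded to 2 significant figures: 7.1.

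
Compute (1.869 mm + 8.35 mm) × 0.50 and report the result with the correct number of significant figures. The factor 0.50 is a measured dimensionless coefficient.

5.1 mm

1.869 mm + 8.35 mm = 10.219 mm; the sum is limited to 2 decimal places (4 s.f.).
Carrying full precision, 10.219 × 0.50 = 5.1095 mm; 0.50 has 2 s.f., so the result keeps min(4, 2) = 2 s.f.
Rounded to 2 significant figures: 5.1 mm.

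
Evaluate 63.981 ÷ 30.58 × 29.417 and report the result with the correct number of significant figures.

63.981 ÷ 30.58 × 29.417 = 61.5477134402…
Multiplication/division keeps the fewest significant figures: 63.981 → 5 s.f., 30.58 → 4 s.f., 29.417 → 5 s.f.; limit is 4.
Rounded to 4 significant figures: 61.55.

61.55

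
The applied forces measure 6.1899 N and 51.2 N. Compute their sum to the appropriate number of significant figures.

6.1899 N + 51.2 N = 57.3899 N.
Addition/subtraction keeps the fewest decimal places: 6.1899 → 4 decimal places, 51.2 → 1 decimal place; limit is 1.
Rounded to 1 decimal place: 57.4 N.

57.4 N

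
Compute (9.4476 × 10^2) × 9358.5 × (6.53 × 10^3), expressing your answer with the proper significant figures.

(9.4476 × 10^2) × 9358.5 × (6.53 × 10^3) = 5.77352330838 × 10^10
Multiplication/division keeps the fewest significant figures: 9.4476 × 10^2 → 5 s.f., 9358.5 → 5 s.f., 6.53 × 10^3 → 3 s.f.; limit is 3.
Rounded to 3 significant figures: 5.77 × 10^10.

5.77 × 10^10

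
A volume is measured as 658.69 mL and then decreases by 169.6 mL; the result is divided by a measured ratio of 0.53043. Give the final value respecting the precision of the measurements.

922.1 mL

658.69 mL − 169.6 mL = 489.09 mL; the difference is limited to 1 decimal place (4 s.f.).
Carrying full precision, 489.09 ÷ 0.53043 = 922.063231718… mL; 0.53043 has 5 s.f., so the result keeps min(4, 5) = 4 s.f.
Rounded to 4 significant figures: 922.1 mL.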